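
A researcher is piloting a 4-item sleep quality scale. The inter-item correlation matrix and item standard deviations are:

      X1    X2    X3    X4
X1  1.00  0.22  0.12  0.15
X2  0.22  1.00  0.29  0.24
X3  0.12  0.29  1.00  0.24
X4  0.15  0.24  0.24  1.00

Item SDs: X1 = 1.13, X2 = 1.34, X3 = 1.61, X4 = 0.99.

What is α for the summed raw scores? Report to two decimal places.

Σσ²ᵢ = 1.13² + 1.34² + 1.61² + 0.99² = 6.6447
Covariances σ_ij = r_ij · s_i · s_j:
  σ(X1,X2) = 0.22 × 1.13 × 1.34 = 0.3331
  σ(X1,X3) = 0.12 × 1.13 × 1.61 = 0.2183
  σ(X1,X4) = 0.15 × 1.13 × 0.99 = 0.1678
  σ(X2,X3) = 0.29 × 1.34 × 1.61 = 0.6256
  σ(X2,X4) = 0.24 × 1.34 × 0.99 = 0.3184
  σ(X3,X4) = 0.24 × 1.61 × 0.99 = 0.3825
σ²_T = Σσ²ᵢ + 2·Σσ_ij = 6.6447 + 2 × 2.0457 = 10.7361
α = (4/3)·(1 − 6.6447/10.7361) = 0.51

α = 0.51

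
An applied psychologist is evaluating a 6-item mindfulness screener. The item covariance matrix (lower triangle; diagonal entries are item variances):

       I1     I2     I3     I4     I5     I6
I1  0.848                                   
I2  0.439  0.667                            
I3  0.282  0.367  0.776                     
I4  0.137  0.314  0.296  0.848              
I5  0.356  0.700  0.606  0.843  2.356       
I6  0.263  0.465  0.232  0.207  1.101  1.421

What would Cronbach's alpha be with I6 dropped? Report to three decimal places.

α = 0.765

Remaining items: I1, I2, I3, I4, I5 (k = 5).
Σσᵢ² = 0.848 + 0.667 + 0.776 + 0.848 + 2.356 = 5.495
total variance = 5.495 + 2 × 4.340 = 14.175
α (item deleted) = (5/4)·(1 − 5.495/14.175) = 0.765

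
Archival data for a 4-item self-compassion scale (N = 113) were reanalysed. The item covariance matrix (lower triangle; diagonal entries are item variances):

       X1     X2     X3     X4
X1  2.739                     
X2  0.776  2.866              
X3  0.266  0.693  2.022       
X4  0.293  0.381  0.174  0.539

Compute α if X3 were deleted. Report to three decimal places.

α = 0.481

Remaining items: X1, X2, X4 (k = 3).
Σσᵢ² = 2.739 + 2.866 + 0.539 = 6.144
Var(T) = 6.144 + 2 × 1.450 = 9.044
α (item deleted) = (3/2)·(1 − 6.144/9.044) = 0.481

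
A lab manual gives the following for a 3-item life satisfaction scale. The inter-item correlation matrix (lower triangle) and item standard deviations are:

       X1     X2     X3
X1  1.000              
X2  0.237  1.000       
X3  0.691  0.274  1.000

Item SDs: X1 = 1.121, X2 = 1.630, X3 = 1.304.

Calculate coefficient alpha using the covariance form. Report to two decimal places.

α = 0.63

Σσ²ᵢ = 1.121² + 1.630² + 1.304² = 5.6140
Covariances σ_ij = r_ij · s_i · s_j:
  σ(X1,X2) = 0.237 × 1.121 × 1.630 = 0.4331
  σ(X1,X3) = 0.691 × 1.121 × 1.304 = 1.0101
  σ(X2,X3) = 0.274 × 1.630 × 1.304 = 0.5824
σ²_T = Σσ²ᵢ + 2·Σσ_ij = 5.6140 + 2 × 2.0256 = 9.6652
α = (3/2)·(1 − 5.6140/9.6652) = 0.63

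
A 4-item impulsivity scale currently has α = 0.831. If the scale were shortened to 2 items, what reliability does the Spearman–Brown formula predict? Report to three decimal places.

predicted reliability = 0.711

Length factor m = 2/4 = 0.5000
α' = m·α / (1 − (1−m)·α)
   = 2/4 × 0.831 / (1 − (1 − 2/4) × 0.831)
   = 0.4155 / 0.5845 = 0.711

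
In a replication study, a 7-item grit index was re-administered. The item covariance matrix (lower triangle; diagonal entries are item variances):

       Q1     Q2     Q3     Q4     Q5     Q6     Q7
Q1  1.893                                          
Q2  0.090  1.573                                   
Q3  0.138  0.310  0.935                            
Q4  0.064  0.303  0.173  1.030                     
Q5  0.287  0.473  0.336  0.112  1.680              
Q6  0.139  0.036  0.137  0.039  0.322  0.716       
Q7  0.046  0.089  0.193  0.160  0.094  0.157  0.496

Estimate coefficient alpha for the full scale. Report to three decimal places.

α = 0.549

Σσᵢ² = 1.893 + 1.573 + 0.935 + 1.030 + 1.680 + 0.716 + 0.496 = 8.323
Sum of the distinct covariances = 3.698
σ²_T = 8.323 + 2 × 3.698 = 15.719
α = (k/(k−1))·(1 − Σσᵢ²/σ²_T) = (7/6)·(1 − 8.323/15.719) = 0.549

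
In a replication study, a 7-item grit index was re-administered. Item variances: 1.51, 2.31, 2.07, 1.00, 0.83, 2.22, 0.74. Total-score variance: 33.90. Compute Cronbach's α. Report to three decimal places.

Cronbach's α = 0.799

Σσ²ᵢ = 1.51 + 2.31 + 2.07 + 1.00 + 0.83 + 2.22 + 0.74 = 10.68
α = (k/(k−1))·(1 − Σσ²ᵢ/total variance) = (7/6)·(1 − 10.68/33.90) = 0.799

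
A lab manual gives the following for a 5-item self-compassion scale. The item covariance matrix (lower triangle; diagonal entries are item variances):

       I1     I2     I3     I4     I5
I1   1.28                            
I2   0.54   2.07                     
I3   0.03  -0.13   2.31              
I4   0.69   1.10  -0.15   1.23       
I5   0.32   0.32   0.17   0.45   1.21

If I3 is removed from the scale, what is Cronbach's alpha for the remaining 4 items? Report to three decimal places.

Remaining items: I1, I2, I4, I5 (k = 4).
ΣVar(i) = 1.28 + 2.07 + 1.23 + 1.21 = 5.79
σ²_T = 5.79 + 2 × 3.42 = 12.63
α (item deleted) = (4/3)·(1 − 5.79/12.63) = 0.722

α = 0.722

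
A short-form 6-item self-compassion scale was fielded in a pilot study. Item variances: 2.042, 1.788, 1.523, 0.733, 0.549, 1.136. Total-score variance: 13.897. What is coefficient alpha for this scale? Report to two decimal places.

Σσᵢ² = 2.042 + 1.788 + 1.523 + 0.733 + 0.549 + 1.136 = 7.771
α = (k/(k−1))·(1 − Σσᵢ²/total variance) = (6/5)·(1 − 7.771/13.897) = 0.53

coefficient alpha = 0.53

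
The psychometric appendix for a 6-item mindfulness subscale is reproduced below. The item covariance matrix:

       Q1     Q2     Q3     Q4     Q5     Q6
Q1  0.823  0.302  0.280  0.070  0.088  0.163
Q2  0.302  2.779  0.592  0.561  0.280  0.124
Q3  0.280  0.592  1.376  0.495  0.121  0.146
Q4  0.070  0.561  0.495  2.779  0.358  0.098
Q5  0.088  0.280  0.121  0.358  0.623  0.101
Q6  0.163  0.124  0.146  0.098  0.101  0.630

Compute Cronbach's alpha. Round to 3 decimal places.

Cronbach's alpha = 0.547

sum of item variances = 0.823 + 2.779 + 1.376 + 2.779 + 0.623 + 0.630 = 9.010
Sum of the distinct covariances = 3.779
total variance = 9.010 + 2 × 3.779 = 16.568
α = (k/(k−1))·(1 − sum of item variances/total variance) = (6/5)·(1 − 9.010/16.568) = 0.547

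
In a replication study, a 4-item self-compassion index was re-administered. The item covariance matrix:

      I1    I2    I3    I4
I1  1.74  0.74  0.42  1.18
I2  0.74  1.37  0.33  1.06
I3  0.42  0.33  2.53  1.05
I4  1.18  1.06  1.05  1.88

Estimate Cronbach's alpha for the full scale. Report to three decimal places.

α = 0.746

Σσᵢ² = 1.74 + 1.37 + 2.53 + 1.88 = 7.52
Sum of the distinct covariances = 4.78
σ²_T = 7.52 + 2 × 4.78 = 17.08
α = (k/(k−1))·(1 − Σσᵢ²/σ²_T) = (4/3)·(1 − 7.52/17.08) = 0.746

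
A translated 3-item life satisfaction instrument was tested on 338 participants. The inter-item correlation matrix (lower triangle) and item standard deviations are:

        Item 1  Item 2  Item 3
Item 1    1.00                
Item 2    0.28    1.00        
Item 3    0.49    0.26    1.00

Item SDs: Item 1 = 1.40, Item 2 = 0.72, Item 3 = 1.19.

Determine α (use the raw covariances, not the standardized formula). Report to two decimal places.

α = 0.61

Σσ²ᵢ = 1.40² + 0.72² + 1.19² = 3.8945
Covariances σ_ij = r_ij · s_i · s_j:
  σ(Item 1,Item 2) = 0.28 × 1.40 × 0.72 = 0.2822
  σ(Item 1,Item 3) = 0.49 × 1.40 × 1.19 = 0.8163
  σ(Item 2,Item 3) = 0.26 × 0.72 × 1.19 = 0.2228
σ²_T = Σσ²ᵢ + 2·Σσ_ij = 3.8945 + 2 × 1.3213 = 6.5371
α = (3/2)·(1 − 3.8945/6.5371) = 0.61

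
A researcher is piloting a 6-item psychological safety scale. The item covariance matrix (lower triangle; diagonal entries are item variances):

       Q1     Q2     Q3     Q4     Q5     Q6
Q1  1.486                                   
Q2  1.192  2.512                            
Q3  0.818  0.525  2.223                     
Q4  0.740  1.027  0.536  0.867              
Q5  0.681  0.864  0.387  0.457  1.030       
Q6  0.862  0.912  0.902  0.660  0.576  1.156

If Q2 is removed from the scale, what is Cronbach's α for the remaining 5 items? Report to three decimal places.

Cronbach's α = 0.827

Remaining items: Q1, Q3, Q4, Q5, Q6 (k = 5).
ΣVar(i) = 1.486 + 2.223 + 0.867 + 1.030 + 1.156 = 6.762
σ²_T = 6.762 + 2 × 6.619 = 20.000
α (item deleted) = (5/4)·(1 − 6.762/20.000) = 0.827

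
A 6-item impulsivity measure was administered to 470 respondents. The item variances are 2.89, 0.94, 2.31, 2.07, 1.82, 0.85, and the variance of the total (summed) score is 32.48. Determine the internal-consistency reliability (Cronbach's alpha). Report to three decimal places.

sum of item variances = 2.89 + 0.94 + 2.31 + 2.07 + 1.82 + 0.85 = 10.88
α = (k/(k−1))·(1 − sum of item variances/total variance) = (6/5)·(1 − 10.88/32.48) = 0.798

Cronbach's alpha = 0.798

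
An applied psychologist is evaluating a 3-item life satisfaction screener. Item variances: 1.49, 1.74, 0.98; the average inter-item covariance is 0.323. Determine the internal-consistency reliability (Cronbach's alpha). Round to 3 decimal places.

α = 0.473

ΣVar(i) = 1.49 + 1.74 + 0.98 = 4.21
Sum of the 3 distinct covariances = 3 × 0.323 = 0.969
σ²_T = ΣVar(i) + 2·Σcov = 4.21 + 2 × 0.969 = 6.148
α = (3/2)·(1 − 4.21/6.148) = 0.473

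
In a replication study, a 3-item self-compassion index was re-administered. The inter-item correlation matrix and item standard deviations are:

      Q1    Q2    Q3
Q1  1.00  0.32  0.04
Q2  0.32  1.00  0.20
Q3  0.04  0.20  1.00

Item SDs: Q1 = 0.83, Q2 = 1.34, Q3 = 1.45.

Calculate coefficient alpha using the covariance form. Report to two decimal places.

Σσ²ᵢ = 0.83² + 1.34² + 1.45² = 4.5870
Covariances σ_ij = r_ij · s_i · s_j:
  σ(Q1,Q2) = 0.32 × 0.83 × 1.34 = 0.3559
  σ(Q1,Q3) = 0.04 × 0.83 × 1.45 = 0.0481
  σ(Q2,Q3) = 0.20 × 1.34 × 1.45 = 0.3886
σ²_T = Σσ²ᵢ + 2·Σσ_ij = 4.5870 + 2 × 0.7926 = 6.1722
α = (3/2)·(1 − 4.5870/6.1722) = 0.39

α = 0.39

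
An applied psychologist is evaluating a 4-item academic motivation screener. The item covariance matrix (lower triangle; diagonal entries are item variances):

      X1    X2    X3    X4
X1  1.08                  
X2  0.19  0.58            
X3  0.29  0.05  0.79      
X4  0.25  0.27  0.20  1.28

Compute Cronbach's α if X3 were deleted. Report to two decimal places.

Cronbach's α = 0.49

Remaining items: X1, X2, X4 (k = 3).
Σσᵢ² = 1.08 + 0.58 + 1.28 = 2.94
σ²_total = 2.94 + 2 × 0.71 = 4.36
α (item deleted) = (3/2)·(1 − 2.94/4.36) = 0.49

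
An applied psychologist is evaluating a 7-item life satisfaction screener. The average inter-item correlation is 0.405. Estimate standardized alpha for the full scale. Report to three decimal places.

Standardized α = k·r̄ / (1 + (k−1)·r̄) = 7 × 0.405 / (1 + 6 × 0.405)
  = 2.8350 / 3.4300 = 0.827

α = 0.827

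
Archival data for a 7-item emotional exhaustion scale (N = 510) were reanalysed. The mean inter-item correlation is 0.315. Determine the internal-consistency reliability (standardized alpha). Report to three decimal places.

Standardized α = k·r̄ / (1 + (k−1)·r̄) = 7 × 0.315 / (1 + 6 × 0.315)
  = 2.2050 / 2.8900 = 0.763

α = 0.763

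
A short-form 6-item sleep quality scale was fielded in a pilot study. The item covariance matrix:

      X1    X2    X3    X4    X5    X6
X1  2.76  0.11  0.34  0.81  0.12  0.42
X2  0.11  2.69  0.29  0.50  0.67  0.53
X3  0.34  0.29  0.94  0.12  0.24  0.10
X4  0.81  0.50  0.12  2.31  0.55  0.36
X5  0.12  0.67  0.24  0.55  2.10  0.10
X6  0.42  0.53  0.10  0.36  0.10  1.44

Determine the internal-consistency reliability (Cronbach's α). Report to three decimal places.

α = 0.555

Σσᵢ² = 2.76 + 2.69 + 0.94 + 2.31 + 2.10 + 1.44 = 12.24
Σ_{i<j} σ_ij = 5.26
Var(T) = 12.24 + 2 × 5.26 = 22.76
α = (k/(k−1))·(1 − Σσᵢ²/Var(T)) = (6/5)·(1 − 12.24/22.76) = 0.555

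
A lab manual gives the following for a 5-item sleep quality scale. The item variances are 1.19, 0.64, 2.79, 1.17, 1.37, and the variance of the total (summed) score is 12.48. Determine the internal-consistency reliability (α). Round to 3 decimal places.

α = 0.533

Σσ²ᵢ = 1.19 + 0.64 + 2.79 + 1.17 + 1.37 = 7.16
α = (k/(k−1))·(1 − Σσ²ᵢ/σ²_T) = (5/4)·(1 − 7.16/12.48) = 0.533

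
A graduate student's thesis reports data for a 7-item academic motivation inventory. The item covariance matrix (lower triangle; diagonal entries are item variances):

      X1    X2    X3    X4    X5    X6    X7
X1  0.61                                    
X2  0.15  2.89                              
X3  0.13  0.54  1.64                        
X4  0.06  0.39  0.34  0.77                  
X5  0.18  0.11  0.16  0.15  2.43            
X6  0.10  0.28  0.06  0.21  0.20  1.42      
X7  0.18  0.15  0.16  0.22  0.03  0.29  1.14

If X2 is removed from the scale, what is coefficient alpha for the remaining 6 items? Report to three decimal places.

α = 0.458

Remaining items: X1, X3, X4, X5, X6, X7 (k = 6).
Σσᵢ² = 0.61 + 1.64 + 0.77 + 2.43 + 1.42 + 1.14 = 8.01
σ²_total = 8.01 + 2 × 2.47 = 12.95
α (item deleted) = (6/5)·(1 − 8.01/12.95) = 0.458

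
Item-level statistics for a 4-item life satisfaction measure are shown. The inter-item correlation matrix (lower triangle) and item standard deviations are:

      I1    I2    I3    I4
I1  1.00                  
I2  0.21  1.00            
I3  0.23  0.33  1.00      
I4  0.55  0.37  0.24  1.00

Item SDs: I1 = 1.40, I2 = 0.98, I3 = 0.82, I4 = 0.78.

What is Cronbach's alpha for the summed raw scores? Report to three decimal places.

Σσ²ᵢ = 1.40² + 0.98² + 0.82² + 0.78² = 4.2012
Covariances σ_ij = r_ij · s_i · s_j:
  σ(I1,I2) = 0.21 × 1.40 × 0.98 = 0.2881
  σ(I1,I3) = 0.23 × 1.40 × 0.82 = 0.2640
  σ(I1,I4) = 0.55 × 1.40 × 0.78 = 0.6006
  σ(I2,I3) = 0.33 × 0.98 × 0.82 = 0.2652
  σ(I2,I4) = 0.37 × 0.98 × 0.78 = 0.2828
  σ(I3,I4) = 0.24 × 0.82 × 0.78 = 0.1535
σ²_T = Σσ²ᵢ + 2·Σσ_ij = 4.2012 + 2 × 1.8542 = 7.9096
α = (4/3)·(1 − 4.2012/7.9096) = 0.625

Cronbach's alpha = 0.625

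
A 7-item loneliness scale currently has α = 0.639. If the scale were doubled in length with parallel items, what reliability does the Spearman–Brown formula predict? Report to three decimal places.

predicted reliability = 0.780

Length factor m = 2
α' = m·α / (1 + (m−1)·α)
   = 2 × 0.639 / (1 + (2 − 1) × 0.639)
   = 1.2780 / 1.6390 = 0.780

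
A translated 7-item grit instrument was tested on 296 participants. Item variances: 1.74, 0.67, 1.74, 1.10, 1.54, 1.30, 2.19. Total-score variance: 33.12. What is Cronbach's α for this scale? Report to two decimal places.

sum of item variances = 1.74 + 0.67 + 1.74 + 1.10 + 1.54 + 1.30 + 2.19 = 10.28
α = (k/(k−1))·(1 − sum of item variances/Var(T)) = (7/6)·(1 − 10.28/33.12) = 0.80

α = 0.80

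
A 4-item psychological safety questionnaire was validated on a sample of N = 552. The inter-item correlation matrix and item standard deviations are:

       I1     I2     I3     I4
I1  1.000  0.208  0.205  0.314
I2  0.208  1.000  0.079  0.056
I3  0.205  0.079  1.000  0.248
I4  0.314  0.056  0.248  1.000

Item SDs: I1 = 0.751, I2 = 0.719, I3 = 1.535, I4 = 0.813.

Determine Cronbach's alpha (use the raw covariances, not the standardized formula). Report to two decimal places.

α = 0.43

Σσ²ᵢ = 0.751² + 0.719² + 1.535² + 0.813² = 4.0982
Covariances σ_ij = r_ij · s_i · s_j:
  σ(I1,I2) = 0.208 × 0.751 × 0.719 = 0.1123
  σ(I1,I3) = 0.205 × 0.751 × 1.535 = 0.2363
  σ(I1,I4) = 0.314 × 0.751 × 0.813 = 0.1917
  σ(I2,I3) = 0.079 × 0.719 × 1.535 = 0.0872
  σ(I2,I4) = 0.056 × 0.719 × 0.813 = 0.0327
  σ(I3,I4) = 0.248 × 1.535 × 0.813 = 0.3095
σ²_T = Σσ²ᵢ + 2·Σσ_ij = 4.0982 + 2 × 0.9697 = 6.0376
α = (4/3)·(1 − 4.0982/6.0376) = 0.43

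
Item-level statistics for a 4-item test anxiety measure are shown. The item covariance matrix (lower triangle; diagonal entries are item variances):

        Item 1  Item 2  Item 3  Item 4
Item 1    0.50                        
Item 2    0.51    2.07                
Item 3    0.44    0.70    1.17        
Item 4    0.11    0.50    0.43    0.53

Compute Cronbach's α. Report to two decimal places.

Σσ²ᵢ = 0.50 + 2.07 + 1.17 + 0.53 = 4.27
Sum of off-diagonal covariances = 2.69
Var(T) = 4.27 + 2 × 2.69 = 9.65
α = (k/(k−1))·(1 − Σσ²ᵢ/Var(T)) = (4/3)·(1 − 4.27/9.65) = 0.74

α = 0.74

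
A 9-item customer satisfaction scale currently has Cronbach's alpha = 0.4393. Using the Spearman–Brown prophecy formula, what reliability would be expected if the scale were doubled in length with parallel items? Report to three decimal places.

predicted reliability = 0.610

Length factor m = 2
α' = m·α / (1 + (m−1)·α)
   = 2 × 0.4393 / (1 + (2 − 1) × 0.4393)
   = 0.8786 / 1.4393 = 0.610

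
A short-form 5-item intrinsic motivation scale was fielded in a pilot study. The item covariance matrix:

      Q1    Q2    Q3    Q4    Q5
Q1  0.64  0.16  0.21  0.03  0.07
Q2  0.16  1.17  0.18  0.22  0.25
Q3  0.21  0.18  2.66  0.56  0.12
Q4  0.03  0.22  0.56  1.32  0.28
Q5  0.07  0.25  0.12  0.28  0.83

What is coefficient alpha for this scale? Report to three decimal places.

α = 0.482

Σσ²ᵢ = 0.64 + 1.17 + 2.66 + 1.32 + 0.83 = 6.62
Sum of the distinct covariances = 2.08
σ²_T = 6.62 + 2 × 2.08 = 10.78
α = (k/(k−1))·(1 − Σσ²ᵢ/σ²_T) = (5/4)·(1 − 6.62/10.78) = 0.482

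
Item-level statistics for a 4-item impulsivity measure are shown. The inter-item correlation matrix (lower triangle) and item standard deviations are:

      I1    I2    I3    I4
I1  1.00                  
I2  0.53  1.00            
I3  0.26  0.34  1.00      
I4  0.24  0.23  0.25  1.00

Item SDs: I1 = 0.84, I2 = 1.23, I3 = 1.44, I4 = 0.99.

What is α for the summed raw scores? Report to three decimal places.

α = 0.621

Σσ²ᵢ = 0.84² + 1.23² + 1.44² + 0.99² = 5.2722
Covariances σ_ij = r_ij · s_i · s_j:
  σ(I1,I2) = 0.53 × 0.84 × 1.23 = 0.5476
  σ(I1,I3) = 0.26 × 0.84 × 1.44 = 0.3145
  σ(I1,I4) = 0.24 × 0.84 × 0.99 = 0.1996
  σ(I2,I3) = 0.34 × 1.23 × 1.44 = 0.6022
  σ(I2,I4) = 0.23 × 1.23 × 0.99 = 0.2801
  σ(I3,I4) = 0.25 × 1.44 × 0.99 = 0.3564
σ²_T = Σσ²ᵢ + 2·Σσ_ij = 5.2722 + 2 × 2.3004 = 9.8730
α = (4/3)·(1 − 5.2722/9.8730) = 0.621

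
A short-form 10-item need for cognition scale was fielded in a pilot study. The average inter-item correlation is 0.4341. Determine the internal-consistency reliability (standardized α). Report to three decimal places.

Standardized α = k·r̄ / (1 + (k−1)·r̄) = 10 × 0.4341 / (1 + 9 × 0.4341)
  = 4.3410 / 4.9069 = 0.885

α = 0.885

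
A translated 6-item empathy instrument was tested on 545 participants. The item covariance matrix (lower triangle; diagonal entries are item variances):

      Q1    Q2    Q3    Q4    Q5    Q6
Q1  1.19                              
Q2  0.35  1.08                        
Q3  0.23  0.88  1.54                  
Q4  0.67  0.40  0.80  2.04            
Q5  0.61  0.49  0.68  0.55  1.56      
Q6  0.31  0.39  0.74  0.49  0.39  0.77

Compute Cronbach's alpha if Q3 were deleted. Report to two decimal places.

Remaining items: Q1, Q2, Q4, Q5, Q6 (k = 5).
ΣVar(i) = 1.19 + 1.08 + 2.04 + 1.56 + 0.77 = 6.64
Var(T) = 6.64 + 2 × 4.65 = 15.94
α (item deleted) = (5/4)·(1 − 6.64/15.94) = 0.73

α = 0.73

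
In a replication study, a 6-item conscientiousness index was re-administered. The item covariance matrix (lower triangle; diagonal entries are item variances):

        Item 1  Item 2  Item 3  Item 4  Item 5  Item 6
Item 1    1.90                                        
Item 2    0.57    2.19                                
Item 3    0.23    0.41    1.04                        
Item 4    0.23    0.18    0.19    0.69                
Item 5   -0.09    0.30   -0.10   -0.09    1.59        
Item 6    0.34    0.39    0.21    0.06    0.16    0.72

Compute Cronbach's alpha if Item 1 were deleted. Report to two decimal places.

Remaining items: Item 2, Item 3, Item 4, Item 5, Item 6 (k = 5).
Σσᵢ² = 2.19 + 1.04 + 0.69 + 1.59 + 0.72 = 6.23
σ²_total = 6.23 + 2 × 1.71 = 9.65
α (item deleted) = (5/4)·(1 − 6.23/9.65) = 0.44

α = 0.44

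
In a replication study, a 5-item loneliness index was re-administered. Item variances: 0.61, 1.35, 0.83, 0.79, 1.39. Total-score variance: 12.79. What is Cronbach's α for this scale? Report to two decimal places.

Σσ²ᵢ = 0.61 + 1.35 + 0.83 + 0.79 + 1.39 = 4.97
α = (k/(k−1))·(1 − Σσ²ᵢ/σ²_total) = (5/4)·(1 − 4.97/12.79) = 0.76

Cronbach's α = 0.76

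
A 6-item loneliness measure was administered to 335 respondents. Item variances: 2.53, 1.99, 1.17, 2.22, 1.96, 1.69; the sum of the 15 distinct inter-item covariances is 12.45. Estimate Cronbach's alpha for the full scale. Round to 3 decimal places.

α = 0.820

Σσᵢ² = 2.53 + 1.99 + 1.17 + 2.22 + 1.96 + 1.69 = 11.56
Sum of distinct covariances = 12.45
σ²_T = Σσᵢ² + 2·Σcov = 11.56 + 2 × 12.45 = 36.46
α = (6/5)·(1 − 11.56/36.46) = 0.820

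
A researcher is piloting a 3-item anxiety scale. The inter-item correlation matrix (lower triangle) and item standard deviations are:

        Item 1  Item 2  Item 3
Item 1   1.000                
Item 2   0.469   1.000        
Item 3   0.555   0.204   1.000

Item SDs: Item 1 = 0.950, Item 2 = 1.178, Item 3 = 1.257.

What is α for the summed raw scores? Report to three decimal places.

α = 0.652

Σσ²ᵢ = 0.950² + 1.178² + 1.257² = 3.8702
Covariances σ_ij = r_ij · s_i · s_j:
  σ(Item 1,Item 2) = 0.469 × 0.950 × 1.178 = 0.5249
  σ(Item 1,Item 3) = 0.555 × 0.950 × 1.257 = 0.6628
  σ(Item 2,Item 3) = 0.204 × 1.178 × 1.257 = 0.3021
σ²_T = Σσ²ᵢ + 2·Σσ_ij = 3.8702 + 2 × 1.4898 = 6.8498
α = (3/2)·(1 − 3.8702/6.8498) = 0.652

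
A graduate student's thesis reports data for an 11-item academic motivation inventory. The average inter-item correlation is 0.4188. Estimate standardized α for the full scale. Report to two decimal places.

standardized α = 0.89

Standardized α = k·r̄ / (1 + (k−1)·r̄) = 11 × 0.4188 / (1 + 10 × 0.4188)
  = 4.6068 / 5.1880 = 0.89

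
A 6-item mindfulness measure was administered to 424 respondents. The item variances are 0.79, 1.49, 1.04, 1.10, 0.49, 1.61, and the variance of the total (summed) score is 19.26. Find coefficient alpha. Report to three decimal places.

coefficient alpha = 0.794

sum of item variances = 0.79 + 1.49 + 1.04 + 1.10 + 0.49 + 1.61 = 6.52
α = (k/(k−1))·(1 − sum of item variances/σ²_T) = (6/5)·(1 − 6.52/19.26) = 0.794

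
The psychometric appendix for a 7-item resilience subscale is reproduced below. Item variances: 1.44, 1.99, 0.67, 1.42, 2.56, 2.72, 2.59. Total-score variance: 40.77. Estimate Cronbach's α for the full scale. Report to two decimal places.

sum of item variances = 1.44 + 1.99 + 0.67 + 1.42 + 2.56 + 2.72 + 2.59 = 13.39
α = (k/(k−1))·(1 − sum of item variances/Var(T)) = (7/6)·(1 − 13.39/40.77) = 0.78

Cronbach's α = 0.78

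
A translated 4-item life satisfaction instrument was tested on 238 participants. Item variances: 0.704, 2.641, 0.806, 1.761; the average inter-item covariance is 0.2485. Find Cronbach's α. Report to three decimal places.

α = 0.447

sum of item variances = 0.704 + 2.641 + 0.806 + 1.761 = 5.912
Sum of the 6 distinct covariances = 6 × 0.2485 = 1.4910
total variance = sum of item variances + 2·Σcov = 5.912 + 2 × 1.4910 = 8.8940
α = (4/3)·(1 − 5.912/8.8940) = 0.447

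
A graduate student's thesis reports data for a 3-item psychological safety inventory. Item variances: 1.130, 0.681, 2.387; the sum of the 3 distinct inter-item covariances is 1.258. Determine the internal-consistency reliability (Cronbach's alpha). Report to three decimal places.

Cronbach's alpha = 0.562

ΣVar(i) = 1.130 + 0.681 + 2.387 = 4.198
Sum of distinct covariances = 1.258
Var(T) = ΣVar(i) + 2·Σcov = 4.198 + 2 × 1.258 = 6.714
α = (3/2)·(1 − 4.198/6.714) = 0.562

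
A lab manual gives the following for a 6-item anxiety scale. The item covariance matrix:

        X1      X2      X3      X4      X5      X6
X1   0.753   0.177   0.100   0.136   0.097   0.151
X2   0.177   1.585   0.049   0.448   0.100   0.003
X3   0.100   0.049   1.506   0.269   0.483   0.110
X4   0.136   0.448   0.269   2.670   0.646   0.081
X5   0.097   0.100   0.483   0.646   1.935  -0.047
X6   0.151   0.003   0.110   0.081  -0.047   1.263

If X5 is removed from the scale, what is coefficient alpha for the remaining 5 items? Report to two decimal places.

Remaining items: X1, X2, X3, X4, X6 (k = 5).
Σσ²ᵢ = 0.753 + 1.585 + 1.506 + 2.670 + 1.263 = 7.777
Var(T) = 7.777 + 2 × 1.524 = 10.825
α (item deleted) = (5/4)·(1 − 7.777/10.825) = 0.35

α = 0.35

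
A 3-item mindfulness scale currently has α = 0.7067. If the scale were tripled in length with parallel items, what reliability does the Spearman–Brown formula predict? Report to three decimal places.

predicted reliability = 0.878

Length factor m = 3
α' = m·α / (1 + (m−1)·α)
   = 3 × 0.7067 / (1 + (3 − 1) × 0.7067)
   = 2.1201 / 2.4134 = 0.878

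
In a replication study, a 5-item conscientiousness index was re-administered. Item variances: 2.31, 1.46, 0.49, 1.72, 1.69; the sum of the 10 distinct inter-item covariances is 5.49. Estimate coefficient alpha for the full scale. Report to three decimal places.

α = 0.736

sum of item variances = 2.31 + 1.46 + 0.49 + 1.72 + 1.69 = 7.67
Sum of distinct covariances = 5.49
total variance = sum of item variances + 2·Σcov = 7.67 + 2 × 5.49 = 18.65
α = (5/4)·(1 − 7.67/18.65) = 0.736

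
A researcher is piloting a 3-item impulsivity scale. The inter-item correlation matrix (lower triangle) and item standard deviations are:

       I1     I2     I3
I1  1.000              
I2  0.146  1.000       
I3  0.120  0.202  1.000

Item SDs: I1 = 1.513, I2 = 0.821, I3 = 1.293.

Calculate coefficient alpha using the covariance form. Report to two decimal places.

Σσ²ᵢ = 1.513² + 0.821² + 1.293² = 4.6351
Covariances σ_ij = r_ij · s_i · s_j:
  σ(I1,I2) = 0.146 × 1.513 × 0.821 = 0.1814
  σ(I1,I3) = 0.120 × 1.513 × 1.293 = 0.2348
  σ(I2,I3) = 0.202 × 0.821 × 1.293 = 0.2144
σ²_T = Σσ²ᵢ + 2·Σσ_ij = 4.6351 + 2 × 0.6306 = 5.8963
α = (3/2)·(1 − 4.6351/5.8963) = 0.32

α = 0.32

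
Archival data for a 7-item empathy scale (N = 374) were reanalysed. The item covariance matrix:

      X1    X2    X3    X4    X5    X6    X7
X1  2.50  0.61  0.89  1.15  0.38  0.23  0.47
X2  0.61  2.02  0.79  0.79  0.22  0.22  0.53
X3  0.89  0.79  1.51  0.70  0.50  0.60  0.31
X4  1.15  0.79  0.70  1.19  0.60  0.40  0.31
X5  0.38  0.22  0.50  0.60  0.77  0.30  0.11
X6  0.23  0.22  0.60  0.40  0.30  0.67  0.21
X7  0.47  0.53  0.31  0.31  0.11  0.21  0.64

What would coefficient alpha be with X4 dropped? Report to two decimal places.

coefficient alpha = 0.73

Remaining items: X1, X2, X3, X5, X6, X7 (k = 6).
sum of item variances = 2.50 + 2.02 + 1.51 + 0.77 + 0.67 + 0.64 = 8.11
Var(T) = 8.11 + 2 × 6.37 = 20.85
α (item deleted) = (6/5)·(1 − 8.11/20.85) = 0.73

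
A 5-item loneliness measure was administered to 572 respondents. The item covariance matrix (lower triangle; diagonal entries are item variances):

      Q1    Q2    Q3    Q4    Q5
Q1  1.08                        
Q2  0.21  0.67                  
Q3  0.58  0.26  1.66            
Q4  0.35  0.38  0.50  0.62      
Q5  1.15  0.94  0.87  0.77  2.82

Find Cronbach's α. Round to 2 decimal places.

sum of item variances = 1.08 + 0.67 + 1.66 + 0.62 + 2.82 = 6.85
Sum of the distinct covariances = 6.01
Var(T) = 6.85 + 2 × 6.01 = 18.87
α = (k/(k−1))·(1 − sum of item variances/Var(T)) = (5/4)·(1 − 6.85/18.87) = 0.80

Cronbach's α = 0.80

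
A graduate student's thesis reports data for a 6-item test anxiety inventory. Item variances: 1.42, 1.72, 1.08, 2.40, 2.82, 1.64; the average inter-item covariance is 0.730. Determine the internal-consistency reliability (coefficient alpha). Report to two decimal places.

Σσᵢ² = 1.42 + 1.72 + 1.08 + 2.40 + 2.82 + 1.64 = 11.08
Sum of the 15 distinct covariances = 15 × 0.730 = 10.950
σ²_T = Σσᵢ² + 2·Σcov = 11.08 + 2 × 10.950 = 32.980
α = (6/5)·(1 − 11.08/32.980) = 0.80

coefficient alpha = 0.80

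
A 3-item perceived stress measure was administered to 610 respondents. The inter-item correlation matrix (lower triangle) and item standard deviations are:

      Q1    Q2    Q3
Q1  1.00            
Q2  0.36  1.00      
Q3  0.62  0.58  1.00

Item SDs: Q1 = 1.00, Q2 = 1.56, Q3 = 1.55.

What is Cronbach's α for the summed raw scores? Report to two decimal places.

Σσ²ᵢ = 1.00² + 1.56² + 1.55² = 5.8361
Covariances σ_ij = r_ij · s_i · s_j:
  σ(Q1,Q2) = 0.36 × 1.00 × 1.56 = 0.5616
  σ(Q1,Q3) = 0.62 × 1.00 × 1.55 = 0.9610
  σ(Q2,Q3) = 0.58 × 1.56 × 1.55 = 1.4024
σ²_T = Σσ²ᵢ + 2·Σσ_ij = 5.8361 + 2 × 2.9250 = 11.6861
α = (3/2)·(1 − 5.8361/11.6861) = 0.75

Cronbach's α = 0.75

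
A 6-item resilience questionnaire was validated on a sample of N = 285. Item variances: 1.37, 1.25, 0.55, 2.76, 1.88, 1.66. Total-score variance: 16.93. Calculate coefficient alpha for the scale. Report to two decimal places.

Σσ²ᵢ = 1.37 + 1.25 + 0.55 + 2.76 + 1.88 + 1.66 = 9.47
α = (k/(k−1))·(1 − Σσ²ᵢ/σ²_T) = (6/5)·(1 − 9.47/16.93) = 0.53

coefficient alpha = 0.53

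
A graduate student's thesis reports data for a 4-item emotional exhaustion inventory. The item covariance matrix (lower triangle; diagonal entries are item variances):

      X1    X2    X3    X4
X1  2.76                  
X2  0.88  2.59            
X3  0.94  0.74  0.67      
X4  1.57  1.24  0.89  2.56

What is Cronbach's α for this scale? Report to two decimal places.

Cronbach's α = 0.79

Σσ²ᵢ = 2.76 + 2.59 + 0.67 + 2.56 = 8.58
Sum of the distinct covariances = 6.26
σ²_T = 8.58 + 2 × 6.26 = 21.10
α = (k/(k−1))·(1 − Σσ²ᵢ/σ²_T) = (4/3)·(1 − 8.58/21.10) = 0.79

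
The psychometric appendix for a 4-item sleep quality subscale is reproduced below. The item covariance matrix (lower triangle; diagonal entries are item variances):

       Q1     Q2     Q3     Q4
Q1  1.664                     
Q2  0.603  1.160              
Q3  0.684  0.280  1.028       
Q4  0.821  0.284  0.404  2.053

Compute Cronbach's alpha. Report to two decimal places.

Σσ²ᵢ = 1.664 + 1.160 + 1.028 + 2.053 = 5.905
Sum of off-diagonal covariances = 3.076
total variance = 5.905 + 2 × 3.076 = 12.057
α = (k/(k−1))·(1 − Σσ²ᵢ/total variance) = (4/3)·(1 − 5.905/12.057) = 0.68

α = 0.68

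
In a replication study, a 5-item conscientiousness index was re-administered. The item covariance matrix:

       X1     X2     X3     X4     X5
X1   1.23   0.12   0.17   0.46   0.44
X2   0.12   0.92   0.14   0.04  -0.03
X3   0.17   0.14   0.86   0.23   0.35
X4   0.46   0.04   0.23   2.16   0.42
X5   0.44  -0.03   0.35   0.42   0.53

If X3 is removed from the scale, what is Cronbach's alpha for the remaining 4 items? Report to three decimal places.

Cronbach's alpha = 0.500

Remaining items: X1, X2, X4, X5 (k = 4).
Σσᵢ² = 1.23 + 0.92 + 2.16 + 0.53 = 4.84
total variance = 4.84 + 2 × 1.45 = 7.74
α (item deleted) = (4/3)·(1 − 4.84/7.74) = 0.500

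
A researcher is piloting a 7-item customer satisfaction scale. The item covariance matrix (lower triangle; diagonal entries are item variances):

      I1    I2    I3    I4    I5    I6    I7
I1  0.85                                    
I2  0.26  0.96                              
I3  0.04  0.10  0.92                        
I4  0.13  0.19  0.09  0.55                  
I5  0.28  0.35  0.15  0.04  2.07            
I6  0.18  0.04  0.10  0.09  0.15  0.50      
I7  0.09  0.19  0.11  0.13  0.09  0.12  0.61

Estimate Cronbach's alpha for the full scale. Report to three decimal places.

Cronbach's alpha = 0.554

ΣVar(i) = 0.85 + 0.96 + 0.92 + 0.55 + 2.07 + 0.50 + 0.61 = 6.46
Sum of off-diagonal covariances = 2.92
Var(T) = 6.46 + 2 × 2.92 = 12.30
α = (k/(k−1))·(1 − ΣVar(i)/Var(T)) = (7/6)·(1 − 6.46/12.30) = 0.554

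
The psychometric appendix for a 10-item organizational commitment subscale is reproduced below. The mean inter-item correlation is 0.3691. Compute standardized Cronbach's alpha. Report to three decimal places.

Standardized α = k·r̄ / (1 + (k−1)·r̄) = 10 × 0.3691 / (1 + 9 × 0.3691)
  = 3.6910 / 4.3219 = 0.854

standardized Cronbach's alpha = 0.854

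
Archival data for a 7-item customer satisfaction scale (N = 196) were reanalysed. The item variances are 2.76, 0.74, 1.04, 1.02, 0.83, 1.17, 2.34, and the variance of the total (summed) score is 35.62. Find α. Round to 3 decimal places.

Σσ²ᵢ = 2.76 + 0.74 + 1.04 + 1.02 + 0.83 + 1.17 + 2.34 = 9.90
α = (k/(k−1))·(1 − Σσ²ᵢ/σ²_T) = (7/6)·(1 − 9.90/35.62) = 0.842

α = 0.842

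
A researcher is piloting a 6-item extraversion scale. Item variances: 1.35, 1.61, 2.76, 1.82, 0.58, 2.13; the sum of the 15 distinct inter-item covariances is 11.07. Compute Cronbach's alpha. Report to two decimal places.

Cronbach's alpha = 0.82

sum of item variances = 1.35 + 1.61 + 2.76 + 1.82 + 0.58 + 2.13 = 10.25
Sum of distinct covariances = 11.07
total variance = sum of item variances + 2·Σcov = 10.25 + 2 × 11.07 = 32.39
α = (6/5)·(1 − 10.25/32.39) = 0.82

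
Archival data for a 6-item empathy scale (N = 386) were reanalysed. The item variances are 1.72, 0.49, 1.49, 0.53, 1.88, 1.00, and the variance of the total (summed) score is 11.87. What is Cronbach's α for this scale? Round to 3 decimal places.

sum of item variances = 1.72 + 0.49 + 1.49 + 0.53 + 1.88 + 1.00 = 7.11
α = (k/(k−1))·(1 − sum of item variances/σ²_T) = (6/5)·(1 − 7.11/11.87) = 0.481

Cronbach's α = 0.481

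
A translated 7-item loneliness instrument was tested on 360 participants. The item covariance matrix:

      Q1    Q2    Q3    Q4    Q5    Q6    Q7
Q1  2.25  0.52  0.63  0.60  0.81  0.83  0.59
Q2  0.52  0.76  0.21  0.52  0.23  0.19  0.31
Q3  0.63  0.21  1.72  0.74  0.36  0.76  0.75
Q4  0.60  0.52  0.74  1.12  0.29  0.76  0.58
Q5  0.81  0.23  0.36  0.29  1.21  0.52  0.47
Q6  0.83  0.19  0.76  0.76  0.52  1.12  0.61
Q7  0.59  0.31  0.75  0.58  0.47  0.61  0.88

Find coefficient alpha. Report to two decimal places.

α = 0.83

Σσ²ᵢ = 2.25 + 0.76 + 1.72 + 1.12 + 1.21 + 1.12 + 0.88 = 9.06
Sum of off-diagonal covariances = 11.28
total variance = 9.06 + 2 × 11.28 = 31.62
α = (k/(k−1))·(1 − Σσ²ᵢ/total variance) = (7/6)·(1 − 9.06/31.62) = 0.83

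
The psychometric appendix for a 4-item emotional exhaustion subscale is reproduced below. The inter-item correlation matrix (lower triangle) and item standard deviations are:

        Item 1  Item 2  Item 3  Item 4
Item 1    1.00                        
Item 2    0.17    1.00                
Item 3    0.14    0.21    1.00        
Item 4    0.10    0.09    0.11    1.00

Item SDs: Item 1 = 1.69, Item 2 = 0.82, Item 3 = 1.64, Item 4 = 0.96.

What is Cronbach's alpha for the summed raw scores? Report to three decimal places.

α = 0.358

Σσ²ᵢ = 1.69² + 0.82² + 1.64² + 0.96² = 7.1397
Covariances σ_ij = r_ij · s_i · s_j:
  σ(Item 1,Item 2) = 0.17 × 1.69 × 0.82 = 0.2356
  σ(Item 1,Item 3) = 0.14 × 1.69 × 1.64 = 0.3880
  σ(Item 1,Item 4) = 0.10 × 1.69 × 0.96 = 0.1622
  σ(Item 2,Item 3) = 0.21 × 0.82 × 1.64 = 0.2824
  σ(Item 2,Item 4) = 0.09 × 0.82 × 0.96 = 0.0708
  σ(Item 3,Item 4) = 0.11 × 1.64 × 0.96 = 0.1732
σ²_T = Σσ²ᵢ + 2·Σσ_ij = 7.1397 + 2 × 1.3122 = 9.7641
α = (4/3)·(1 − 7.1397/9.7641) = 0.358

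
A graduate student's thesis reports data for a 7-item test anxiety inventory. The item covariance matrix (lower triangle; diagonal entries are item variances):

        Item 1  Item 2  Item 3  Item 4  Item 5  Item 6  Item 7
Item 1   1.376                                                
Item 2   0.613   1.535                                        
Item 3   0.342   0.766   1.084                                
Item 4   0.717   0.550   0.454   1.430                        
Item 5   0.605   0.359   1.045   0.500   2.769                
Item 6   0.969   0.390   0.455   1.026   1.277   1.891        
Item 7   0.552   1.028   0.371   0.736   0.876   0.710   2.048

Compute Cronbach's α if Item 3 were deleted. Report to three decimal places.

Remaining items: Item 1, Item 2, Item 4, Item 5, Item 6, Item 7 (k = 6).
ΣVar(i) = 1.376 + 1.535 + 1.430 + 2.769 + 1.891 + 2.048 = 11.049
σ²_T = 11.049 + 2 × 10.908 = 32.865
α (item deleted) = (6/5)·(1 − 11.049/32.865) = 0.797

Cronbach's α = 0.797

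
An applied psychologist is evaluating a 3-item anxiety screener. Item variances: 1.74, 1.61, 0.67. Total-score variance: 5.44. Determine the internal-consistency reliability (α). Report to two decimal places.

α = 0.39

Σσᵢ² = 1.74 + 1.61 + 0.67 = 4.02
α = (k/(k−1))·(1 − Σσᵢ²/Var(T)) = (3/2)·(1 − 4.02/5.44) = 0.39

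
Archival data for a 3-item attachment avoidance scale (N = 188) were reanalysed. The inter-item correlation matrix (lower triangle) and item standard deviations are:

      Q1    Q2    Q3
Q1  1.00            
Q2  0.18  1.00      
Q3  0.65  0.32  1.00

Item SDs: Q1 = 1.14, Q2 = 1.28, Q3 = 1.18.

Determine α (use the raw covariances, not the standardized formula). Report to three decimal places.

α = 0.642

Σσ²ᵢ = 1.14² + 1.28² + 1.18² = 4.3304
Covariances σ_ij = r_ij · s_i · s_j:
  σ(Q1,Q2) = 0.18 × 1.14 × 1.28 = 0.2627
  σ(Q1,Q3) = 0.65 × 1.14 × 1.18 = 0.8744
  σ(Q2,Q3) = 0.32 × 1.28 × 1.18 = 0.4833
σ²_T = Σσ²ᵢ + 2·Σσ_ij = 4.3304 + 2 × 1.6204 = 7.5712
α = (3/2)·(1 − 4.3304/7.5712) = 0.642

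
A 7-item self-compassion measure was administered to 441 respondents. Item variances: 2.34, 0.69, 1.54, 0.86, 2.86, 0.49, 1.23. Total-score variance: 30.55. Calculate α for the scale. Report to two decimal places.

sum of item variances = 2.34 + 0.69 + 1.54 + 0.86 + 2.86 + 0.49 + 1.23 = 10.01
α = (k/(k−1))·(1 − sum of item variances/total variance) = (7/6)·(1 − 10.01/30.55) = 0.78

α = 0.78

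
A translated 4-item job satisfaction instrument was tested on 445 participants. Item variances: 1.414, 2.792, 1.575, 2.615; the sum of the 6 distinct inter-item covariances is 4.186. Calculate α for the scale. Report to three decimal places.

α = 0.666

Σσᵢ² = 1.414 + 2.792 + 1.575 + 2.615 = 8.396
Sum of distinct covariances = 4.186
σ²_total = Σσᵢ² + 2·Σcov = 8.396 + 2 × 4.186 = 16.768
α = (4/3)·(1 − 8.396/16.768) = 0.666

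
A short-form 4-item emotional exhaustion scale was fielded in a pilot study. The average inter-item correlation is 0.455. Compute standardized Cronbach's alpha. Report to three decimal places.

Standardized α = k·r̄ / (1 + (k−1)·r̄) = 4 × 0.455 / (1 + 3 × 0.455)
  = 1.8200 / 2.3650 = 0.770

α = 0.770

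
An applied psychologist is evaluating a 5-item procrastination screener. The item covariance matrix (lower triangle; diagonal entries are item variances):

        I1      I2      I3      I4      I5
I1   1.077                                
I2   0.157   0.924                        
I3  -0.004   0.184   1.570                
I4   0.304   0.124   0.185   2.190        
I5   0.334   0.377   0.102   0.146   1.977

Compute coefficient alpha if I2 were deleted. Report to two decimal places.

coefficient alpha = 0.32

Remaining items: I1, I3, I4, I5 (k = 4).
Σσ²ᵢ = 1.077 + 1.570 + 2.190 + 1.977 = 6.814
Var(T) = 6.814 + 2 × 1.067 = 8.948
α (item deleted) = (4/3)·(1 − 6.814/8.948) = 0.32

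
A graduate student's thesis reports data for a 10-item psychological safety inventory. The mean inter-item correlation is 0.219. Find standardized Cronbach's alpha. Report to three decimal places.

Standardized α = k·r̄ / (1 + (k−1)·r̄) = 10 × 0.219 / (1 + 9 × 0.219)
  = 2.1900 / 2.9710 = 0.737

α = 0.737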